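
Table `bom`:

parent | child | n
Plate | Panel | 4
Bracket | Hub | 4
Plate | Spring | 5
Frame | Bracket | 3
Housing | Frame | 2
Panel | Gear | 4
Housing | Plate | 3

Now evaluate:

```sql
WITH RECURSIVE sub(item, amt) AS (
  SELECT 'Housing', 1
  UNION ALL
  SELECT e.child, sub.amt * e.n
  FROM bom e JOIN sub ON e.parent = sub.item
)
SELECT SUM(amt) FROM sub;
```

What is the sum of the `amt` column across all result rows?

111

Base: (Housing, amt=1).
Iteration 1: components of {Housing} -> Frame = 1*2 = 2, Plate = 1*3 = 3.
Iteration 2: components of {Frame,Plate} -> Bracket = 2*3 = 6, Panel = 3*4 = 12, Spring = 3*5 = 15.
Iteration 3: components of {Bracket,Panel,Spring} -> Gear = 12*4 = 48, Hub = 6*4 = 24.
Iteration 4: no further components; recursion stops.
SUM(amt) = 1 + 3 + 2 + 15 + 12 + 6 + 48 + 24 = 111.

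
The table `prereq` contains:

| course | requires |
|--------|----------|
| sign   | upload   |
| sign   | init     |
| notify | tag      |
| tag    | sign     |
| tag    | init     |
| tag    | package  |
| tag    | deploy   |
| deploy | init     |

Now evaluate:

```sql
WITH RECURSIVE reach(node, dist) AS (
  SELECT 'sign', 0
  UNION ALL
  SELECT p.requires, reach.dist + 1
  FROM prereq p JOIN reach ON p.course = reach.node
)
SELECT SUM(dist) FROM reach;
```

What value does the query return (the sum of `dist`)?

2

Base: (sign, dist=0).
Iteration 1: edges from {sign} -> (init, dist=1), (upload, dist=1).
Iteration 2: no outgoing edges from {init,upload}; recursion stops.
SUM(dist) = 0 + 1 + 1 = 2.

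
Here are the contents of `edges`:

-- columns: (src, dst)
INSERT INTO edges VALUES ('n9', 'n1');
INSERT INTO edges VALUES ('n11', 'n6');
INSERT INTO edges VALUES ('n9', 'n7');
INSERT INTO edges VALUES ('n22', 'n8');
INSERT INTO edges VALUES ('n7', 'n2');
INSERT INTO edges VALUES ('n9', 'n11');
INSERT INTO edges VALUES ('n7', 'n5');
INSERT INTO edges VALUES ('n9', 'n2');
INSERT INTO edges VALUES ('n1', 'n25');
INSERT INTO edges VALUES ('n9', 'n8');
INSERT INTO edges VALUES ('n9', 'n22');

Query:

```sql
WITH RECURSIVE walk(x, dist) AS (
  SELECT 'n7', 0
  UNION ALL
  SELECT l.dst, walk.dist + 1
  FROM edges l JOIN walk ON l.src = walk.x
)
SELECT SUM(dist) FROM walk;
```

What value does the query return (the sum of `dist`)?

2

Base: (n7, dist=0).
Iteration 1: edges from {n7} -> (n2, dist=1), (n5, dist=1).
Iteration 2: no outgoing edges from {n2,n5}; recursion stops.
SUM(dist) = 0 + 1 + 1 = 2.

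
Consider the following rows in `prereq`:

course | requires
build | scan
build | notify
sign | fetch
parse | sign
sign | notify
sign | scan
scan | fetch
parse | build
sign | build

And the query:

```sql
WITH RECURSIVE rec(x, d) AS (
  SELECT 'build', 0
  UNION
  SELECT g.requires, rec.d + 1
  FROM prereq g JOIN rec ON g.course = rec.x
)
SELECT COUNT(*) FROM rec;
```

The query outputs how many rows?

4

Base: (build, d=0).
Iteration 1: edges from {build} -> (notify, d=1), (scan, d=1).
Iteration 2: edges from {notify,scan} -> (fetch, d=2).
Iteration 3: no outgoing edges from {fetch}; recursion stops.
Total rows emitted: 4.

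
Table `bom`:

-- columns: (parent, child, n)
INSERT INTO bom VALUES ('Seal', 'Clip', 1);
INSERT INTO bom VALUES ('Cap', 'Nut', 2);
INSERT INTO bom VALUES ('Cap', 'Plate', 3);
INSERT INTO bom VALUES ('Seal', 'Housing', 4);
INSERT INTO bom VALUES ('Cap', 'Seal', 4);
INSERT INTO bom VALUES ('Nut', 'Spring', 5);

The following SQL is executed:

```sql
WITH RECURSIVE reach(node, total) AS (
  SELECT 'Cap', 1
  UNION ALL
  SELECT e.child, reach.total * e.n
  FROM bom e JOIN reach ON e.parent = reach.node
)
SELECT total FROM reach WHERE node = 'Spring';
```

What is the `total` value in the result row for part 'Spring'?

10

Base: (Cap, total=1).
Iteration 1: components of {Cap} -> Nut = 1*2 = 2, Plate = 1*3 = 3, Seal = 1*4 = 4.
Iteration 2: components of {Nut,Plate,Seal} -> Clip = 4*1 = 4, Housing = 4*4 = 16, Spring = 2*5 = 10.
Iteration 3: no further components; recursion stops.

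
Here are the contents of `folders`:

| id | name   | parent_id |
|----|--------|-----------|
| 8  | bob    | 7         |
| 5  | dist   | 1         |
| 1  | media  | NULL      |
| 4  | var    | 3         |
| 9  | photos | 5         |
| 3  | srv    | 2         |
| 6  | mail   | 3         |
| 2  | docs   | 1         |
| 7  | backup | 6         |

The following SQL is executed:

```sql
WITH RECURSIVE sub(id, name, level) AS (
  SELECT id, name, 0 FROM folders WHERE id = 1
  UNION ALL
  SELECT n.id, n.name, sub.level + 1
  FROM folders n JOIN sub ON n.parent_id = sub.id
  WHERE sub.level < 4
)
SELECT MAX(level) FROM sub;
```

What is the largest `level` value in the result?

Base: id=1 (media) at level 0.
Iteration 1: rows with parent_id in {1} -> docs (id 2, level 1), dist (id 5, level 1).
Iteration 2: rows with parent_id in {2,5} -> srv (id 3, level 2), photos (id 9, level 2).
Iteration 3: rows with parent_id in {3,9} -> var (id 4, level 3), mail (id 6, level 3).
Iteration 4: rows with parent_id in {4,6} -> backup (id 7, level 4).
Iteration 5: level < 4 fails for all current rows; recursion stops.
level values: 0, 1, 1, 2, 2, 3, 3, 4; the maximum is 4.

4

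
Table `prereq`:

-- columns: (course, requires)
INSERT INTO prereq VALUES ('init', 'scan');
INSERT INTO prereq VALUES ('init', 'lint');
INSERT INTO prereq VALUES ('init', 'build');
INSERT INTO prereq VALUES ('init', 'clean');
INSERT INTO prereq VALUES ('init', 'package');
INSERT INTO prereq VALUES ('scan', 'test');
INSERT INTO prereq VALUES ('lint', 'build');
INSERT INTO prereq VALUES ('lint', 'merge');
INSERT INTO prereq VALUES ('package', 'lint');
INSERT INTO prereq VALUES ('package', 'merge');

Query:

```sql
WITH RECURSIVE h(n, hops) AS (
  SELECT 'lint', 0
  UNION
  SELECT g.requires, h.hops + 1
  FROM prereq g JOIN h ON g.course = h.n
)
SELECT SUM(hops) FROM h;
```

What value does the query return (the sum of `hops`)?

Base: (lint, hops=0).
Iteration 1: edges from {lint} -> (build, hops=1), (merge, hops=1).
Iteration 2: no outgoing edges from {build,merge}; recursion stops.
SUM(hops) = 0 + 1 + 1 = 2.

2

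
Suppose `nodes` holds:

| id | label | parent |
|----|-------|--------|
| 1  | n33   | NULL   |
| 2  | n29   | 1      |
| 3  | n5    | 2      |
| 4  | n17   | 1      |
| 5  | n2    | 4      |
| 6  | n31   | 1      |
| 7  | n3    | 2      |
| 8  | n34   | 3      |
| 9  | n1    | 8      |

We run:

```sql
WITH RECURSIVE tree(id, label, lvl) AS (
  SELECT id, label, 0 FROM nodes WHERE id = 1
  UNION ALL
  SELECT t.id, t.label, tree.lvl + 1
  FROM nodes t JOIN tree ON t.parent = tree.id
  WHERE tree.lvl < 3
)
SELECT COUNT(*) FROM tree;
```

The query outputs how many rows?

8

Base: id=1 (n33) at lvl 0.
Iteration 1: rows with parent in {1} -> n29 (id 2, lvl 1), n17 (id 4, lvl 1), n31 (id 6, lvl 1).
Iteration 2: rows with parent in {2,4,6} -> n5 (id 3, lvl 2), n2 (id 5, lvl 2), n3 (id 7, lvl 2).
Iteration 3: rows with parent in {3,5,7} -> n34 (id 8, lvl 3).
Iteration 4: lvl < 3 fails for all current rows; recursion stops.
Total rows emitted: 8.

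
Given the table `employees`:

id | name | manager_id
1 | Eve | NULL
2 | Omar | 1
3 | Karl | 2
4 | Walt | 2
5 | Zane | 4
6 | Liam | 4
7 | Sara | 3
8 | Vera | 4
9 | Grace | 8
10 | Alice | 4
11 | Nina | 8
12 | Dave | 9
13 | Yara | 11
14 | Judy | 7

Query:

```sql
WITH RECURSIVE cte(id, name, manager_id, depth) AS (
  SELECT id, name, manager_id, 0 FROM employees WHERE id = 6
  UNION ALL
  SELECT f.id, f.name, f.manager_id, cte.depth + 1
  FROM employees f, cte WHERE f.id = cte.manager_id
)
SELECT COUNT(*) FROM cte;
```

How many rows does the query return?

Base: id=6 (Liam), manager_id=4, depth 0.
Iteration 1: join on id=4 -> Walt (id 4, manager_id=2, depth 1).
Iteration 2: join on id=2 -> Omar (id 2, manager_id=1, depth 2).
Iteration 3: join on id=1 -> Eve (id 1, manager_id=NULL, depth 3).
Iteration 4: manager_id is NULL; no match; recursion stops.
Total rows emitted: 4.

4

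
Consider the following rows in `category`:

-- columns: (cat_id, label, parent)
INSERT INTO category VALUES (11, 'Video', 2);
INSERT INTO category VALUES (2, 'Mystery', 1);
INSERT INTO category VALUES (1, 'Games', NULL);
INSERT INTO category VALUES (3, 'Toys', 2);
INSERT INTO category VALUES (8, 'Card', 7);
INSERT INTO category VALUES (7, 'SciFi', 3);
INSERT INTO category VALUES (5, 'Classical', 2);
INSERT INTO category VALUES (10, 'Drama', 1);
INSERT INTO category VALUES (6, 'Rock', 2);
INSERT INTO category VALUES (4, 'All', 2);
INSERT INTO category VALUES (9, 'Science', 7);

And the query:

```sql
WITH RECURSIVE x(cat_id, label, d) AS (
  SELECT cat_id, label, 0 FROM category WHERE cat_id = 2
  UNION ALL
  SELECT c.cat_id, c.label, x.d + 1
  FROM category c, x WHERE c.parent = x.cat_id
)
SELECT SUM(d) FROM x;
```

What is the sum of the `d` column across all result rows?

Base: cat_id=2 (Mystery) at d 0.
Iteration 1: rows with parent in {2} -> Toys (id 3, d 1), All (id 4, d 1), Classical (id 5, d 1), Rock (id 6, d 1), Video (id 11, d 1).
Iteration 2: rows with parent in {3,4,5,6,11} -> SciFi (id 7, d 2).
Iteration 3: rows with parent in {7} -> Card (id 8, d 3), Science (id 9, d 3).
Iteration 4: no rows with parent in {8,9}; recursion stops.
SUM(d) = 0 + 1 + 1 + 1 + 1 + 1 + 2 + 3 + 3 = 13.

13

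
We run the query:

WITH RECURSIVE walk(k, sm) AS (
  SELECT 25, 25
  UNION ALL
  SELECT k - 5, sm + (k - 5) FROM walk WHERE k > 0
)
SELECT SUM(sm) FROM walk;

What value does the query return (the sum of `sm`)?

350

Base: k=25, sm=25.
Iteration 1: 25 > 0 holds -> k = 25 - 5 = 20, sm = 25 + 20 = 45.
Iteration 2: 20 > 0 holds -> k = 20 - 5 = 15, sm = 45 + 15 = 60.
Iteration 3: 15 > 0 holds -> k = 15 - 5 = 10, sm = 60 + 10 = 70.
Iteration 4: 10 > 0 holds -> k = 10 - 5 = 5, sm = 70 + 5 = 75.
Iteration 5: 5 > 0 holds -> k = 5 - 5 = 0, sm = 75 + 0 = 75.
Iteration 6: 0 > 0 fails; recursion stops.
SUM(sm) = 25 + 45 + 60 + 70 + 75 + 75 = 350.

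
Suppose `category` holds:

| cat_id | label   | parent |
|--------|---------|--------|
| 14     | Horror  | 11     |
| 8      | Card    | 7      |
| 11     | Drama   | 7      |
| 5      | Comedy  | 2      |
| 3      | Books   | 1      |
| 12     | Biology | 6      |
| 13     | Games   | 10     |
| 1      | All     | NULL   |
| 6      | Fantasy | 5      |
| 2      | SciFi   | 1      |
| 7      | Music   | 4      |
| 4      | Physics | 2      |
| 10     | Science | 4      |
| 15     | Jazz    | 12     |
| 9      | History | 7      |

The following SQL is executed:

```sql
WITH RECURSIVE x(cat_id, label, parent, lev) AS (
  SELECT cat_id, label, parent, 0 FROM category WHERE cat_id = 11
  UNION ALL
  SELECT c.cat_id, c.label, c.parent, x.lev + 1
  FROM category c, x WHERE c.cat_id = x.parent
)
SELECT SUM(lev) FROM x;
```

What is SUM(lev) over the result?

10

Base: cat_id=11 (Drama), parent=7, lev 0.
Iteration 1: join on cat_id=7 -> Music (id 7, parent=4, lev 1).
Iteration 2: join on cat_id=4 -> Physics (id 4, parent=2, lev 2).
Iteration 3: join on cat_id=2 -> SciFi (id 2, parent=1, lev 3).
Iteration 4: join on cat_id=1 -> All (id 1, parent=NULL, lev 4).
Iteration 5: parent is NULL; no match; recursion stops.
SUM(lev) = 0 + 1 + 2 + 3 + 4 = 10.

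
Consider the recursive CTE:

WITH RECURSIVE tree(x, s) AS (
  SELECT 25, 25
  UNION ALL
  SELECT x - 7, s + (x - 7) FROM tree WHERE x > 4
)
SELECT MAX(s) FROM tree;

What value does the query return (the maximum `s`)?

58

Base: x=25, s=25.
Iteration 1: 25 > 4 holds -> x = 25 - 7 = 18, s = 25 + 18 = 43.
Iteration 2: 18 > 4 holds -> x = 18 - 7 = 11, s = 43 + 11 = 54.
Iteration 3: 11 > 4 holds -> x = 11 - 7 = 4, s = 54 + 4 = 58.
Iteration 4: 4 > 4 fails; recursion stops.
s values: 25, 43, 54, 58; the maximum is 58.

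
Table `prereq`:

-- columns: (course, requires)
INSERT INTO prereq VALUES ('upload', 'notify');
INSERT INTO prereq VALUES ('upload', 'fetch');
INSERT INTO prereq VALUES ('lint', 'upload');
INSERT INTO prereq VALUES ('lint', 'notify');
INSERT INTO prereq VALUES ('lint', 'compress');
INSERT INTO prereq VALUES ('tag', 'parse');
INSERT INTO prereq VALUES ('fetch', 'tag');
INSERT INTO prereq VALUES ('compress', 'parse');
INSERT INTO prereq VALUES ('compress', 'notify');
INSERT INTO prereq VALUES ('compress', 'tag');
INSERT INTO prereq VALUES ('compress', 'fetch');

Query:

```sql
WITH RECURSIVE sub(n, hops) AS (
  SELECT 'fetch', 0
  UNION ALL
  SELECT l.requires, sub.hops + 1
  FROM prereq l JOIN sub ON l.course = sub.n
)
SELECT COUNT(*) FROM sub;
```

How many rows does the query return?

3

Base: (fetch, hops=0).
Iteration 1: edges from {fetch} -> (tag, hops=1).
Iteration 2: edges from {tag} -> (parse, hops=2).
Iteration 3: no outgoing edges from {parse}; recursion stops.
Total rows emitted: 3.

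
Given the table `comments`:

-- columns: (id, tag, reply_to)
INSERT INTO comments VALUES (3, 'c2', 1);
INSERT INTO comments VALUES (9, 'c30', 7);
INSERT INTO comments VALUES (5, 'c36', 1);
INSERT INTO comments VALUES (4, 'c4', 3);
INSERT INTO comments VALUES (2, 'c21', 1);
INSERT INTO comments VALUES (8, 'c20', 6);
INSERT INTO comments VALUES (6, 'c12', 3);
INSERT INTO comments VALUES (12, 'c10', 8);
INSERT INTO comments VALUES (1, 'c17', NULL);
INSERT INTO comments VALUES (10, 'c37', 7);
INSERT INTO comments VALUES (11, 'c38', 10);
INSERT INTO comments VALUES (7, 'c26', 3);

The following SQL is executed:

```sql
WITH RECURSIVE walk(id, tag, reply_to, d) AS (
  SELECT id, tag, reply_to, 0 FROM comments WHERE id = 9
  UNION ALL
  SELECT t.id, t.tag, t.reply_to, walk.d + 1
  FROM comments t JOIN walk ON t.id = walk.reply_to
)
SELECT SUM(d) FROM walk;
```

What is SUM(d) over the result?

6

Base: id=9 (c30), reply_to=7, d 0.
Iteration 1: join on id=7 -> c26 (id 7, reply_to=3, d 1).
Iteration 2: join on id=3 -> c2 (id 3, reply_to=1, d 2).
Iteration 3: join on id=1 -> c17 (id 1, reply_to=NULL, d 3).
Iteration 4: reply_to is NULL; no match; recursion stops.
SUM(d) = 0 + 1 + 2 + 3 = 6.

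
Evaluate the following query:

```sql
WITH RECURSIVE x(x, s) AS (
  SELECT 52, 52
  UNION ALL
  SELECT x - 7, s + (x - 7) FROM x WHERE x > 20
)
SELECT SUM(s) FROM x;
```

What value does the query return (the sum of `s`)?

Base: x=52, s=52.
Iteration 1: 52 > 20 holds -> x = 52 - 7 = 45, s = 52 + 45 = 97.
Iteration 2: 45 > 20 holds -> x = 45 - 7 = 38, s = 97 + 38 = 135.
Iteration 3: 38 > 20 holds -> x = 38 - 7 = 31, s = 135 + 31 = 166.
Iteration 4: 31 > 20 holds -> x = 31 - 7 = 24, s = 166 + 24 = 190.
Iteration 5: 24 > 20 holds -> x = 24 - 7 = 17, s = 190 + 17 = 207.
Iteration 6: 17 > 20 fails; recursion stops.
SUM(s) = 52 + 97 + 135 + 166 + 190 + 207 = 847.

847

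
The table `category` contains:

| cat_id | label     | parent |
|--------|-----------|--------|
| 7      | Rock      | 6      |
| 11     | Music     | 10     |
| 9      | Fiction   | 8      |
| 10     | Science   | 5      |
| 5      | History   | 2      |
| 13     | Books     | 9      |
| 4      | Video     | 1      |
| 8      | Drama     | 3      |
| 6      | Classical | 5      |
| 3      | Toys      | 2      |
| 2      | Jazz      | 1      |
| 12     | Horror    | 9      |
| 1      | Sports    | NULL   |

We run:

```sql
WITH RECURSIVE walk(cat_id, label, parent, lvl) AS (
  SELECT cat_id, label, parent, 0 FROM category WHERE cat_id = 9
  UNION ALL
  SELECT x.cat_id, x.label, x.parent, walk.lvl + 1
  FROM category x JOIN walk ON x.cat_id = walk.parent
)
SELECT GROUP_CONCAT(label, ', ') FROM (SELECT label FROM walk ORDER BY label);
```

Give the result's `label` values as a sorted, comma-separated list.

Base: cat_id=9 (Fiction), parent=8, lvl 0.
Iteration 1: join on cat_id=8 -> Drama (id 8, parent=3, lvl 1).
Iteration 2: join on cat_id=3 -> Toys (id 3, parent=2, lvl 2).
Iteration 3: join on cat_id=2 -> Jazz (id 2, parent=1, lvl 3).
Iteration 4: join on cat_id=1 -> Sports (id 1, parent=NULL, lvl 4).
Iteration 5: parent is NULL; no match; recursion stops.

Drama, Fiction, Jazz, Sports, Toys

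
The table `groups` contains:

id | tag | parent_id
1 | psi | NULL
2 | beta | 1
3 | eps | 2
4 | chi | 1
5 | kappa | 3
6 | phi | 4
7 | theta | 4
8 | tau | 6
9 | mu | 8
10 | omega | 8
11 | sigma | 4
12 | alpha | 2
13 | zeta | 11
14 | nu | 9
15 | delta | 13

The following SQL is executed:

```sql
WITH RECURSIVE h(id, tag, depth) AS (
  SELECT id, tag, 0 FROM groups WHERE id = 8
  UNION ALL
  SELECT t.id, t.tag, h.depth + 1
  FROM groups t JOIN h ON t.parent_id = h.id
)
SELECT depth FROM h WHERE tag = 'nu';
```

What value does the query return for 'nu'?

Base: id=8 (tau) at depth 0.
Iteration 1: rows with parent_id in {8} -> mu (id 9, depth 1), omega (id 10, depth 1).
Iteration 2: rows with parent_id in {9,10} -> nu (id 14, depth 2).
Iteration 3: no rows with parent_id in {14}; recursion stops.

2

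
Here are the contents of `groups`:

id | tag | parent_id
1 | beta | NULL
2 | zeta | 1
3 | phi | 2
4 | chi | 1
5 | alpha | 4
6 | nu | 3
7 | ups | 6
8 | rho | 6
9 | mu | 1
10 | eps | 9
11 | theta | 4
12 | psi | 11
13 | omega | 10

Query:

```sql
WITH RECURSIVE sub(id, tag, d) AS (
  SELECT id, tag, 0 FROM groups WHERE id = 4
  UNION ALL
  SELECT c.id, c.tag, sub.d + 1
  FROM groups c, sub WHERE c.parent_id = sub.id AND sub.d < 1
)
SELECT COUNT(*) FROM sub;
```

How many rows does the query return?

Base: id=4 (chi) at d 0.
Iteration 1: rows with parent_id in {4} -> alpha (id 5, d 1), theta (id 11, d 1).
Iteration 2: d < 1 fails for all current rows; recursion stops.
Total rows emitted: 3.

3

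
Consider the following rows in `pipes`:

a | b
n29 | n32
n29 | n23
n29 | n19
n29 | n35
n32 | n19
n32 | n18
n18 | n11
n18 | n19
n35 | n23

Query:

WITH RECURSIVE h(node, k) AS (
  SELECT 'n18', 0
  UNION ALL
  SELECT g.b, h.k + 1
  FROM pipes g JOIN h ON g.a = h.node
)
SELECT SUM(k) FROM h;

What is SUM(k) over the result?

2

Base: (n18, k=0).
Iteration 1: edges from {n18} -> (n11, k=1), (n19, k=1).
Iteration 2: no outgoing edges from {n11,n19}; recursion stops.
SUM(k) = 0 + 1 + 1 = 2.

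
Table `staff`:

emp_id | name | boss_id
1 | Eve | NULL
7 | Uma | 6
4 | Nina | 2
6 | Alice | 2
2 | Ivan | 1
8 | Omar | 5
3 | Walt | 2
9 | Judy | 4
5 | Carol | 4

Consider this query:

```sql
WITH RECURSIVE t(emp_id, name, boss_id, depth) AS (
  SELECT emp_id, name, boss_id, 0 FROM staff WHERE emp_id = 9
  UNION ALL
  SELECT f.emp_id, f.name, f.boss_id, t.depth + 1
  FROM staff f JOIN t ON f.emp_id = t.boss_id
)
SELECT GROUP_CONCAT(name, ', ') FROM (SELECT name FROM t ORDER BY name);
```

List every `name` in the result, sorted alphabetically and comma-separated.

Base: emp_id=9 (Judy), boss_id=4, depth 0.
Iteration 1: join on emp_id=4 -> Nina (id 4, boss_id=2, depth 1).
Iteration 2: join on emp_id=2 -> Ivan (id 2, boss_id=1, depth 2).
Iteration 3: join on emp_id=1 -> Eve (id 1, boss_id=NULL, depth 3).
Iteration 4: boss_id is NULL; no match; recursion stops.

Eve, Ivan, Judy, Nina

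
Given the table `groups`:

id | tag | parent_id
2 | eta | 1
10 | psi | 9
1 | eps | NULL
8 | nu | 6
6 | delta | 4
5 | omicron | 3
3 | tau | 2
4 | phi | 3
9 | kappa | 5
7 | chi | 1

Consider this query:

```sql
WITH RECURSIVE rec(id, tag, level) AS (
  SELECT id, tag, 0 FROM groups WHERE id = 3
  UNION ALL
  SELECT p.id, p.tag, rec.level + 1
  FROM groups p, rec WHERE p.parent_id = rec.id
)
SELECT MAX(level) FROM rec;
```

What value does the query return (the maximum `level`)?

3

Base: id=3 (tau) at level 0.
Iteration 1: rows with parent_id in {3} -> phi (id 4, level 1), omicron (id 5, level 1).
Iteration 2: rows with parent_id in {4,5} -> delta (id 6, level 2), kappa (id 9, level 2).
Iteration 3: rows with parent_id in {6,9} -> nu (id 8, level 3), psi (id 10, level 3).
Iteration 4: no rows with parent_id in {8,10}; recursion stops.
level values: 0, 1, 1, 2, 2, 3, 3; the maximum is 3.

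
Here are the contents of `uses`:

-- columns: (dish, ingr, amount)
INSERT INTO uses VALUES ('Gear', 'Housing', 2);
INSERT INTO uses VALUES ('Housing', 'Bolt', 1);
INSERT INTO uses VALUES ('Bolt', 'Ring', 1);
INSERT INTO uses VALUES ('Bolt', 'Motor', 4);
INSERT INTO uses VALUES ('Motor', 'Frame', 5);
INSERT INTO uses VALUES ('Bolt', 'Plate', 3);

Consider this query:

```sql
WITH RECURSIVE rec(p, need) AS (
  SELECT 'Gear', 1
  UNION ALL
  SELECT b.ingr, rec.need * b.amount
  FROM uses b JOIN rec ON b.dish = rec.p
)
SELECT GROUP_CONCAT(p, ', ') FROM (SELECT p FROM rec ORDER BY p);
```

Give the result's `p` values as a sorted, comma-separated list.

Base: (Gear, need=1).
Iteration 1: components of {Gear} -> Housing = 1*2 = 2.
Iteration 2: components of {Housing} -> Bolt = 2*1 = 2.
Iteration 3: components of {Bolt} -> Motor = 2*4 = 8, Plate = 2*3 = 6, Ring = 2*1 = 2.
Iteration 4: components of {Motor,Plate,Ring} -> Frame = 8*5 = 40.
Iteration 5: no further components; recursion stops.

Bolt, Frame, Gear, Housing, Motor, Plate, Ring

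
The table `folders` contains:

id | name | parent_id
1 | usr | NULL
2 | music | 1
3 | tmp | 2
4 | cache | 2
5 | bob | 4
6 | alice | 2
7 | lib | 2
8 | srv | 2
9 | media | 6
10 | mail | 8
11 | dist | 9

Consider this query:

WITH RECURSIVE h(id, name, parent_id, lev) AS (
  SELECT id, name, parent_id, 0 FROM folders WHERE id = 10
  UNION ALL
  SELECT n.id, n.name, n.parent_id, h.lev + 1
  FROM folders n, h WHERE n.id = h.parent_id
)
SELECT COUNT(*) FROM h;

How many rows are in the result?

Base: id=10 (mail), parent_id=8, lev 0.
Iteration 1: join on id=8 -> srv (id 8, parent_id=2, lev 1).
Iteration 2: join on id=2 -> music (id 2, parent_id=1, lev 2).
Iteration 3: join on id=1 -> usr (id 1, parent_id=NULL, lev 3).
Iteration 4: parent_id is NULL; no match; recursion stops.
Total rows emitted: 4.

4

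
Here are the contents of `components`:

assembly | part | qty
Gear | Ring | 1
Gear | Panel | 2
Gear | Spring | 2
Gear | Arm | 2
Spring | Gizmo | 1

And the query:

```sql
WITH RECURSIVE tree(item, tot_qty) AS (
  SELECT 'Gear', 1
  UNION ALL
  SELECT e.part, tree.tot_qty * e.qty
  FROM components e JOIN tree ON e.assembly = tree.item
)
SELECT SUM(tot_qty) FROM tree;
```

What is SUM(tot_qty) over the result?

Base: (Gear, tot_qty=1).
Iteration 1: components of {Gear} -> Arm = 1*2 = 2, Panel = 1*2 = 2, Ring = 1*1 = 1, Spring = 1*2 = 2.
Iteration 2: components of {Arm,Panel,Ring,Spring} -> Gizmo = 2*1 = 2.
Iteration 3: no further components; recursion stops.
SUM(tot_qty) = 1 + 2 + 2 + 2 + 1 + 2 = 10.

10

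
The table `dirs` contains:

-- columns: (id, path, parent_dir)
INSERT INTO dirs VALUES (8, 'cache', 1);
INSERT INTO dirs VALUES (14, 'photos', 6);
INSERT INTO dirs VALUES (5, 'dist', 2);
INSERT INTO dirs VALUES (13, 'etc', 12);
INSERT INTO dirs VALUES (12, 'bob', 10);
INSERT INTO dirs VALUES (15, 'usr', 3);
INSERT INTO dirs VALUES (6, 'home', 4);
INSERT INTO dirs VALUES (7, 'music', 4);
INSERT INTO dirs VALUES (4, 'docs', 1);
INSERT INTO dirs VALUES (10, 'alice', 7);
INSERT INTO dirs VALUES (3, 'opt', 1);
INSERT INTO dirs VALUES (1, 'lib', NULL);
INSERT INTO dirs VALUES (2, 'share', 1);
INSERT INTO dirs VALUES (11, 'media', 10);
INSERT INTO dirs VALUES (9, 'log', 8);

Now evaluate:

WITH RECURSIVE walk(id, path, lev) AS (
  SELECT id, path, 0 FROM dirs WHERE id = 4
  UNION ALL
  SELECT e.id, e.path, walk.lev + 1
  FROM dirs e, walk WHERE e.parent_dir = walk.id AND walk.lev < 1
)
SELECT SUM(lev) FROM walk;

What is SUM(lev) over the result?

2

Base: id=4 (docs) at lev 0.
Iteration 1: rows with parent_dir in {4} -> home (id 6, lev 1), music (id 7, lev 1).
Iteration 2: lev < 1 fails for all current rows; recursion stops.
SUM(lev) = 0 + 1 + 1 = 2.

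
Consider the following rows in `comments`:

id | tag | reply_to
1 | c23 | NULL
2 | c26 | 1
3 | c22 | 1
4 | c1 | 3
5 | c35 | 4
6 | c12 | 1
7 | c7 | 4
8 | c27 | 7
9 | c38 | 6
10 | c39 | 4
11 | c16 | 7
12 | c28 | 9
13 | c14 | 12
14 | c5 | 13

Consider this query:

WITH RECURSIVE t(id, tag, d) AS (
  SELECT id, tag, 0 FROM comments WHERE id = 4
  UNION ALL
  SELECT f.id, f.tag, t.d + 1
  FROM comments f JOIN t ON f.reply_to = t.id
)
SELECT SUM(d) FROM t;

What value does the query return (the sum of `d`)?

7

Base: id=4 (c1) at d 0.
Iteration 1: rows with reply_to in {4} -> c35 (id 5, d 1), c7 (id 7, d 1), c39 (id 10, d 1).
Iteration 2: rows with reply_to in {5,7,10} -> c27 (id 8, d 2), c16 (id 11, d 2).
Iteration 3: no rows with reply_to in {8,11}; recursion stops.
SUM(d) = 0 + 1 + 1 + 1 + 2 + 2 = 7.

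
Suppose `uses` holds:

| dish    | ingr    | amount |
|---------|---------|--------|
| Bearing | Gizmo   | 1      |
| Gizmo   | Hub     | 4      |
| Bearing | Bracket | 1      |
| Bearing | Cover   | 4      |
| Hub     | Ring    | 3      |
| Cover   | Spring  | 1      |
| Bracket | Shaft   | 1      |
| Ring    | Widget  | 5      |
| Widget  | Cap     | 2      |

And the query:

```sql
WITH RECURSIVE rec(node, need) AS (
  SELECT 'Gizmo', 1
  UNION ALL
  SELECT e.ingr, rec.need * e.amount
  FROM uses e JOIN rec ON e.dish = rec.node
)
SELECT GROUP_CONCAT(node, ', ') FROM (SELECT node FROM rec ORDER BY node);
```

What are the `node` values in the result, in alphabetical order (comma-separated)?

Base: (Gizmo, need=1).
Iteration 1: components of {Gizmo} -> Hub = 1*4 = 4.
Iteration 2: components of {Hub} -> Ring = 4*3 = 12.
Iteration 3: components of {Ring} -> Widget = 12*5 = 60.
Iteration 4: components of {Widget} -> Cap = 60*2 = 120.
Iteration 5: no further components; recursion stops.

Cap, Gizmo, Hub, Ring, Widget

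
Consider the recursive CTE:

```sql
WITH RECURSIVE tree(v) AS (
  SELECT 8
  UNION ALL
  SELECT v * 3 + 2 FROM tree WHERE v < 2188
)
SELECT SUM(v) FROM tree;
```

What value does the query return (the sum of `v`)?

Base: v=8.
Iteration 1: 8 < 2188 holds -> v = 8 * 3 + 2 = 26.
Iteration 2: 26 < 2188 holds -> v = 26 * 3 + 2 = 80.
Iteration 3: 80 < 2188 holds -> v = 80 * 3 + 2 = 242.
Iteration 4: 242 < 2188 holds -> v = 242 * 3 + 2 = 728.
Iteration 5: 728 < 2188 holds -> v = 728 * 3 + 2 = 2186.
Iteration 6: 2186 < 2188 holds -> v = 2186 * 3 + 2 = 6560.
Iteration 7: 6560 < 2188 fails; recursion stops.
SUM(v) = 8 + 26 + 80 + 242 + 728 + 2186 + 6560 = 9830.

9830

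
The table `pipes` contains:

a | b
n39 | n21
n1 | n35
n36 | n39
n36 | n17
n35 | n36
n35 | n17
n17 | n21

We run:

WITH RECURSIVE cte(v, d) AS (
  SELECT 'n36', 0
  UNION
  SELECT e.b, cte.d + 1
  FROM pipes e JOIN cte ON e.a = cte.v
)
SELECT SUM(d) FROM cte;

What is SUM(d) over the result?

4

Base: (n36, d=0).
Iteration 1: edges from {n36} -> (n17, d=1), (n39, d=1).
Iteration 2: edges from {n17,n39} -> (n21, d=2). [UNION drops 1 duplicate row(s)]
Iteration 3: no outgoing edges from {n21}; recursion stops.
SUM(d) = 0 + 1 + 1 + 2 = 4.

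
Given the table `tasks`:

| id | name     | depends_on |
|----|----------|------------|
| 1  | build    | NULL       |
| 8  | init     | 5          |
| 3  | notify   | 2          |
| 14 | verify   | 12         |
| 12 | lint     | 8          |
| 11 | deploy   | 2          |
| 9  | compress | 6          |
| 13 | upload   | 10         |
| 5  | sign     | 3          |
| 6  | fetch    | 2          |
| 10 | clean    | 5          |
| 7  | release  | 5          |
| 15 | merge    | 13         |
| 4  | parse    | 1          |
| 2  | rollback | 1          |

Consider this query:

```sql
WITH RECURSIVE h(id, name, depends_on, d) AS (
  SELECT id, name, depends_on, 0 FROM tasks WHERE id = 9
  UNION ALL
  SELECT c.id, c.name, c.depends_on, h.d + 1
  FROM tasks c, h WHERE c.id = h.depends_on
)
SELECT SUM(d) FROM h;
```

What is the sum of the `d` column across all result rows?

6

Base: id=9 (compress), depends_on=6, d 0.
Iteration 1: join on id=6 -> fetch (id 6, depends_on=2, d 1).
Iteration 2: join on id=2 -> rollback (id 2, depends_on=1, d 2).
Iteration 3: join on id=1 -> build (id 1, depends_on=NULL, d 3).
Iteration 4: depends_on is NULL; no match; recursion stops.
SUM(d) = 0 + 1 + 2 + 3 = 6.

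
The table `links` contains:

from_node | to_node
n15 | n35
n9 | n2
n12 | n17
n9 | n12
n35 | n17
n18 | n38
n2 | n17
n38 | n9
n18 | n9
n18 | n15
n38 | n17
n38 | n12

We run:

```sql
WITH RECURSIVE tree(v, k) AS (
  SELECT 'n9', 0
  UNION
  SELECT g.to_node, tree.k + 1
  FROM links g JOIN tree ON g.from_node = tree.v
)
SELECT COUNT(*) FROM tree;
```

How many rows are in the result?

Base: (n9, k=0).
Iteration 1: edges from {n9} -> (n12, k=1), (n2, k=1).
Iteration 2: edges from {n12,n2} -> (n17, k=2). [UNION drops 1 duplicate row(s)]
Iteration 3: no outgoing edges from {n17}; recursion stops.
Total rows emitted: 4.

4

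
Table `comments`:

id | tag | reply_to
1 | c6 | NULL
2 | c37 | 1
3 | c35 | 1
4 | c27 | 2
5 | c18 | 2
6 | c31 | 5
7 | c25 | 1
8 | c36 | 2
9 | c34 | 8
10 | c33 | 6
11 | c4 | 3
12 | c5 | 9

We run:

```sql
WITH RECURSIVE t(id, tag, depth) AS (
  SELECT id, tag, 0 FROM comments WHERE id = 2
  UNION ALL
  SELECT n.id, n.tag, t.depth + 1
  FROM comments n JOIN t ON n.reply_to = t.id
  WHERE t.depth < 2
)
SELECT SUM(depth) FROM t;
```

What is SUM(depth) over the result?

Base: id=2 (c37) at depth 0.
Iteration 1: rows with reply_to in {2} -> c27 (id 4, depth 1), c18 (id 5, depth 1), c36 (id 8, depth 1).
Iteration 2: rows with reply_to in {4,5,8} -> c31 (id 6, depth 2), c34 (id 9, depth 2).
Iteration 3: depth < 2 fails for all current rows; recursion stops.
SUM(depth) = 0 + 1 + 1 + 1 + 2 + 2 = 7.

7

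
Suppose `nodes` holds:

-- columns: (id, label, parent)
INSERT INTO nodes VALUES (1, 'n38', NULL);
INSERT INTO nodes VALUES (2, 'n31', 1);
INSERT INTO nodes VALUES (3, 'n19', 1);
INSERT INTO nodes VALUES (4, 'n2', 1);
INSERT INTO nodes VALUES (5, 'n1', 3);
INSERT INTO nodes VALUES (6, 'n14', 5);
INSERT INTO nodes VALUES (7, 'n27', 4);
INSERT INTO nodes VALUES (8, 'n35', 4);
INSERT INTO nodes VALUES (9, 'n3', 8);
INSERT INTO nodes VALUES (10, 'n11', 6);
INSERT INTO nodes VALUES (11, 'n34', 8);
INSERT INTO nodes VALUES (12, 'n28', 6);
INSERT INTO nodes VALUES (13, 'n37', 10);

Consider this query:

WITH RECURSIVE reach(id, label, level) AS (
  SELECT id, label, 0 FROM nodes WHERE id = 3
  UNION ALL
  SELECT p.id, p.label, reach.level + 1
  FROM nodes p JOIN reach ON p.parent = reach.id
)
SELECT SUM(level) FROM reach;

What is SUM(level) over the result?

13

Base: id=3 (n19) at level 0.
Iteration 1: rows with parent in {3} -> n1 (id 5, level 1).
Iteration 2: rows with parent in {5} -> n14 (id 6, level 2).
Iteration 3: rows with parent in {6} -> n11 (id 10, level 3), n28 (id 12, level 3).
Iteration 4: rows with parent in {10,12} -> n37 (id 13, level 4).
Iteration 5: no rows with parent in {13}; recursion stops.
SUM(level) = 0 + 1 + 2 + 3 + 3 + 4 = 13.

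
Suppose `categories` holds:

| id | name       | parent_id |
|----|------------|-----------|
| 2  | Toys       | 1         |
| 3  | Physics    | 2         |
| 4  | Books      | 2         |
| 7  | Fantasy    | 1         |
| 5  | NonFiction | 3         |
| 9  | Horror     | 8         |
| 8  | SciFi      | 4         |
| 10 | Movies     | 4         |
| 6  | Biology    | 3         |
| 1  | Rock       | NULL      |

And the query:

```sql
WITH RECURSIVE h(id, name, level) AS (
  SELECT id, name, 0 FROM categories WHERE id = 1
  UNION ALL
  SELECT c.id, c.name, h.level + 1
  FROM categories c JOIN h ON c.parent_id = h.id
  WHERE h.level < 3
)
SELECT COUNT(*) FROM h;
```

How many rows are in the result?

9

Base: id=1 (Rock) at level 0.
Iteration 1: rows with parent_id in {1} -> Toys (id 2, level 1), Fantasy (id 7, level 1).
Iteration 2: rows with parent_id in {2,7} -> Physics (id 3, level 2), Books (id 4, level 2).
Iteration 3: rows with parent_id in {3,4} -> NonFiction (id 5, level 3), Biology (id 6, level 3), SciFi (id 8, level 3), Movies (id 10, level 3).
Iteration 4: level < 3 fails for all current rows; recursion stops.
Total rows emitted: 9.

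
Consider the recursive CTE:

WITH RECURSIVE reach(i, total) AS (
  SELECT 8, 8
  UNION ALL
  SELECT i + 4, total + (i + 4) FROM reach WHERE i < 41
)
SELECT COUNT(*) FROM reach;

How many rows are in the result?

10

Base: i=8, total=8.
Iteration 1: 8 < 41 holds -> i = 8 + 4 = 12, total = 8 + 12 = 20.
Iteration 2: 12 < 41 holds -> i = 12 + 4 = 16, total = 20 + 16 = 36.
Iteration 3: 16 < 41 holds -> i = 16 + 4 = 20, total = 36 + 20 = 56.
Iteration 4: 20 < 41 holds -> i = 20 + 4 = 24, total = 56 + 24 = 80.
Iteration 5: 24 < 41 holds -> i = 24 + 4 = 28, total = 80 + 28 = 108.
Iteration 6: 28 < 41 holds -> i = 28 + 4 = 32, total = 108 + 32 = 140.
Iteration 7: 32 < 41 holds -> i = 32 + 4 = 36, total = 140 + 36 = 176.
Iteration 8: 36 < 41 holds -> i = 36 + 4 = 40, total = 176 + 40 = 216.
Iteration 9: 40 < 41 holds -> i = 40 + 4 = 44, total = 216 + 44 = 260.
Iteration 10: 44 < 41 fails; recursion stops.
Total rows emitted: 10.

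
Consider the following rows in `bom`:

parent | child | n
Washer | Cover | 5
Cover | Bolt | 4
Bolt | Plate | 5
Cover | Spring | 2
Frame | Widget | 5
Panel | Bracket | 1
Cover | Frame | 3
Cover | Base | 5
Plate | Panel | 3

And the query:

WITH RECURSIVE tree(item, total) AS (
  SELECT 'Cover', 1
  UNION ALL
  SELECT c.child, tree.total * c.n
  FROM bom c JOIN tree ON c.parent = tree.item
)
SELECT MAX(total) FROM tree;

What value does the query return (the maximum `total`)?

60

Base: (Cover, total=1).
Iteration 1: components of {Cover} -> Base = 1*5 = 5, Bolt = 1*4 = 4, Frame = 1*3 = 3, Spring = 1*2 = 2.
Iteration 2: components of {Base,Bolt,Frame,Spring} -> Plate = 4*5 = 20, Widget = 3*5 = 15.
Iteration 3: components of {Plate,Widget} -> Panel = 20*3 = 60.
Iteration 4: components of {Panel} -> Bracket = 60*1 = 60.
Iteration 5: no further components; recursion stops.
total values: 1, 3, 2, 4, 5, 15, 20, 60, 60; the maximum is 60.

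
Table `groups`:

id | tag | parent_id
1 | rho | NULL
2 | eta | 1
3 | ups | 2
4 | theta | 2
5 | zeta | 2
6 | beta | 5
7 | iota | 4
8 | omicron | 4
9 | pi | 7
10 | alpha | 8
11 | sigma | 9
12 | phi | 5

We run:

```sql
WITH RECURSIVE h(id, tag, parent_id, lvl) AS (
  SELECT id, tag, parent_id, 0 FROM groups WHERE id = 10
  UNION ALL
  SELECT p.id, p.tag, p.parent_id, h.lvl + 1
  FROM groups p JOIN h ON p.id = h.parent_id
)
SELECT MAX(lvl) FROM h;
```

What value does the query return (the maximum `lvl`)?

4

Base: id=10 (alpha), parent_id=8, lvl 0.
Iteration 1: join on id=8 -> omicron (id 8, parent_id=4, lvl 1).
Iteration 2: join on id=4 -> theta (id 4, parent_id=2, lvl 2).
Iteration 3: join on id=2 -> eta (id 2, parent_id=1, lvl 3).
Iteration 4: join on id=1 -> rho (id 1, parent_id=NULL, lvl 4).
Iteration 5: parent_id is NULL; no match; recursion stops.
lvl values: 0, 1, 2, 3, 4; the maximum is 4.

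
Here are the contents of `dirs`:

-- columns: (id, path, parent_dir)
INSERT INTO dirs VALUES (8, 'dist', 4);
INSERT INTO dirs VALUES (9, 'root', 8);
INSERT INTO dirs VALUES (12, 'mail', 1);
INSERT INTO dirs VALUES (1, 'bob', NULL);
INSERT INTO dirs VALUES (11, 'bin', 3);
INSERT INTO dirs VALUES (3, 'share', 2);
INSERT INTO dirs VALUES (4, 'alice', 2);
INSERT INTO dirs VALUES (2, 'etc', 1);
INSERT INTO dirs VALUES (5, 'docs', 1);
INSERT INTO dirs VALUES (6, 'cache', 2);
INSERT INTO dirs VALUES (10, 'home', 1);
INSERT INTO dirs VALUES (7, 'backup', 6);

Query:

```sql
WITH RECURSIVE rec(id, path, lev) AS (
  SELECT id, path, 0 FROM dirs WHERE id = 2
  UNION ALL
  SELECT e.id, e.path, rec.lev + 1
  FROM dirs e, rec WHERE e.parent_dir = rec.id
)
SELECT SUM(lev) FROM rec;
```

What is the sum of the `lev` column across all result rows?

Base: id=2 (etc) at lev 0.
Iteration 1: rows with parent_dir in {2} -> share (id 3, lev 1), alice (id 4, lev 1), cache (id 6, lev 1).
Iteration 2: rows with parent_dir in {3,4,6} -> backup (id 7, lev 2), dist (id 8, lev 2), bin (id 11, lev 2).
Iteration 3: rows with parent_dir in {7,8,11} -> root (id 9, lev 3).
Iteration 4: no rows with parent_dir in {9}; recursion stops.
SUM(lev) = 0 + 1 + 1 + 1 + 2 + 2 + 2 + 3 = 12.

12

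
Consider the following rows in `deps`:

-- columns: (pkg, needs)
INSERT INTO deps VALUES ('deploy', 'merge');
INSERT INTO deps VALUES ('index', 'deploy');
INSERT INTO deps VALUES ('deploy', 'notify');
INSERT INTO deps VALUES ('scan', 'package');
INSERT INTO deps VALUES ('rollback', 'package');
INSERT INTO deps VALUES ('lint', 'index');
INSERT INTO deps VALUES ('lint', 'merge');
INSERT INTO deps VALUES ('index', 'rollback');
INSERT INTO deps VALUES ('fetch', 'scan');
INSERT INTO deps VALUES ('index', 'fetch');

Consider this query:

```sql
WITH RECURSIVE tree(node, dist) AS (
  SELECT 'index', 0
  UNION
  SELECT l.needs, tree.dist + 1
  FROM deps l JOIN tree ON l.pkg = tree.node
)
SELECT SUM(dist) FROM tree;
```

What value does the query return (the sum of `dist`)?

Base: (index, dist=0).
Iteration 1: edges from {index} -> (deploy, dist=1), (fetch, dist=1), (rollback, dist=1).
Iteration 2: edges from {deploy,fetch,rollback} -> (merge, dist=2), (notify, dist=2), (package, dist=2), (scan, dist=2).
Iteration 3: edges from {merge,notify,package,scan} -> (package, dist=3).
Iteration 4: no outgoing edges from {package}; recursion stops.
SUM(dist) = 0 + 1 + 1 + 1 + 2 + 2 + 2 + 2 + 3 = 14.

14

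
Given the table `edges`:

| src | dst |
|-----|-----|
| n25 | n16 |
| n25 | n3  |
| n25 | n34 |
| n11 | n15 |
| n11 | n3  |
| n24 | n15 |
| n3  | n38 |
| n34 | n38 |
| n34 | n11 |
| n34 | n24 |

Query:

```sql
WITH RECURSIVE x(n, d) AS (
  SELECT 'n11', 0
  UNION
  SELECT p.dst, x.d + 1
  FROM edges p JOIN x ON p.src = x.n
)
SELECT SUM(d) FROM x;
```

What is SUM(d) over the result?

4

Base: (n11, d=0).
Iteration 1: edges from {n11} -> (n15, d=1), (n3, d=1).
Iteration 2: edges from {n15,n3} -> (n38, d=2).
Iteration 3: no outgoing edges from {n38}; recursion stops.
SUM(d) = 0 + 1 + 1 + 2 = 4.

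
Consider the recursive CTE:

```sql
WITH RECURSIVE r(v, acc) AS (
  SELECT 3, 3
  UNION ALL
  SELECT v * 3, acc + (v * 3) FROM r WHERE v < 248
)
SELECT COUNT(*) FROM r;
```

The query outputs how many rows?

6

Base: v=3, acc=3.
Iteration 1: 3 < 248 holds -> v = 3 * 3 = 9, acc = 3 + 9 = 12.
Iteration 2: 9 < 248 holds -> v = 9 * 3 = 27, acc = 12 + 27 = 39.
Iteration 3: 27 < 248 holds -> v = 27 * 3 = 81, acc = 39 + 81 = 120.
Iteration 4: 81 < 248 holds -> v = 81 * 3 = 243, acc = 120 + 243 = 363.
Iteration 5: 243 < 248 holds -> v = 243 * 3 = 729, acc = 363 + 729 = 1092.
Iteration 6: 729 < 248 fails; recursion stops.
Total rows emitted: 6.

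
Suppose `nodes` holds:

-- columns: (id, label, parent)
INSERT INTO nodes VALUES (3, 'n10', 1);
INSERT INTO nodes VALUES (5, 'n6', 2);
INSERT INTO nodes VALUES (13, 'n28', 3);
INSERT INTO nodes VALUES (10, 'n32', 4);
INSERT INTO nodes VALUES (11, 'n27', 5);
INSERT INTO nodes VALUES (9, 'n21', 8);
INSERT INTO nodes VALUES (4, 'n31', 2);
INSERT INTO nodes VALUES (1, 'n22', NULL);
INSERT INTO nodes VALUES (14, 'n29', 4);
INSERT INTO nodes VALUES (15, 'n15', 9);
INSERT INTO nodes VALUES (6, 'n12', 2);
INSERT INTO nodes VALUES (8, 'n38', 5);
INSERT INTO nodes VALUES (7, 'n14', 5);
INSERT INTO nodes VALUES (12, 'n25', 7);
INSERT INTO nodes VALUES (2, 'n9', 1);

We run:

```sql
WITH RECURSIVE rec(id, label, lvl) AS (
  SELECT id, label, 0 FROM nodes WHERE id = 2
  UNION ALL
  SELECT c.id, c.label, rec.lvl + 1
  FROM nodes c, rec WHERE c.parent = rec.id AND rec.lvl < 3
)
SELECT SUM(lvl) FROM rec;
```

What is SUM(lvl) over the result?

19

Base: id=2 (n9) at lvl 0.
Iteration 1: rows with parent in {2} -> n31 (id 4, lvl 1), n6 (id 5, lvl 1), n12 (id 6, lvl 1).
Iteration 2: rows with parent in {4,5,6} -> n14 (id 7, lvl 2), n38 (id 8, lvl 2), n32 (id 10, lvl 2), n27 (id 11, lvl 2), n29 (id 14, lvl 2).
Iteration 3: rows with parent in {7,8,10,11,14} -> n21 (id 9, lvl 3), n25 (id 12, lvl 3).
Iteration 4: lvl < 3 fails for all current rows; recursion stops.
SUM(lvl) = 0 + 1 + 1 + 1 + 2 + 2 + 2 + 2 + 2 + 3 + 3 = 19.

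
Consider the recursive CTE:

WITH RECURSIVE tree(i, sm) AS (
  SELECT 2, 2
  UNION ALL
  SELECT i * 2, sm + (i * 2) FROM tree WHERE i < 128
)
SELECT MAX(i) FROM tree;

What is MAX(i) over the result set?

Base: i=2, sm=2.
Iteration 1: 2 < 128 holds -> i = 2 * 2 = 4, sm = 2 + 4 = 6.
Iteration 2: 4 < 128 holds -> i = 4 * 2 = 8, sm = 6 + 8 = 14.
Iteration 3: 8 < 128 holds -> i = 8 * 2 = 16, sm = 14 + 16 = 30.
Iteration 4: 16 < 128 holds -> i = 16 * 2 = 32, sm = 30 + 32 = 62.
Iteration 5: 32 < 128 holds -> i = 32 * 2 = 64, sm = 62 + 64 = 126.
Iteration 6: 64 < 128 holds -> i = 64 * 2 = 128, sm = 126 + 128 = 254.
Iteration 7: 128 < 128 fails; recursion stops.
i values: 2, 4, 8, 16, 32, 64, 128; the maximum is 128.

128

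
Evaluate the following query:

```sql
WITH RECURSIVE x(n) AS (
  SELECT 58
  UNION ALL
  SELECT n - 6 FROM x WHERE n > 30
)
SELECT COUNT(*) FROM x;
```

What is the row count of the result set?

6

Base: n=58.
Iteration 1: 58 > 30 holds -> n = 58 - 6 = 52.
Iteration 2: 52 > 30 holds -> n = 52 - 6 = 46.
Iteration 3: 46 > 30 holds -> n = 46 - 6 = 40.
Iteration 4: 40 > 30 holds -> n = 40 - 6 = 34.
Iteration 5: 34 > 30 holds -> n = 34 - 6 = 28.
Iteration 6: 28 > 30 fails; recursion stops.
Total rows emitted: 6.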